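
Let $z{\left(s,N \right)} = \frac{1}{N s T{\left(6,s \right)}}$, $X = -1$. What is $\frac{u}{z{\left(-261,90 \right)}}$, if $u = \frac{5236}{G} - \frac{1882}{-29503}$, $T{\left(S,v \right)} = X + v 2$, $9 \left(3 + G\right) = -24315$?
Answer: $- \frac{2752899125027760}{119693671} \approx -2.3 \cdot 10^{7}$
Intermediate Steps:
$G = - \frac{8114}{3}$ ($G = -3 + \frac{1}{9} \left(-24315\right) = -3 - \frac{8105}{3} = - \frac{8114}{3} \approx -2704.7$)
$T{\left(S,v \right)} = -1 + 2 v$ ($T{\left(S,v \right)} = -1 + v 2 = -1 + 2 v$)
$z{\left(s,N \right)} = \frac{1}{N s \left(-1 + 2 s\right)}$
$u = - \frac{224081288}{119693671}$ ($u = \frac{5236}{- \frac{8114}{3}} - \frac{1882}{-29503} = 5236 \left(- \frac{3}{8114}\right) - - \frac{1882}{29503} = - \frac{7854}{4057} + \frac{1882}{29503} = - \frac{224081288}{119693671} \approx -1.8721$)
$\frac{u}{z{\left(-261,90 \right)}} = - \frac{224081288}{119693671 \frac{1}{90 \left(-261\right) \left(-1 + 2 \left(-261\right)\right)}} = - \frac{224081288}{119693671 \cdot \frac{1}{90} \left(- \frac{1}{261}\right) \frac{1}{-1 - 522}} = - \frac{224081288}{119693671 \cdot \frac{1}{90} \left(- \frac{1}{261}\right) \frac{1}{-523}} = - \frac{224081288}{119693671 \cdot \frac{1}{90} \left(- \frac{1}{261}\right) \left(- \frac{1}{523}\right)} = - \frac{224081288 \frac{1}{\frac{1}{12285270}}}{119693671} = \left(- \frac{224081288}{119693671}\right) 12285270 = - \frac{2752899125027760}{119693671}$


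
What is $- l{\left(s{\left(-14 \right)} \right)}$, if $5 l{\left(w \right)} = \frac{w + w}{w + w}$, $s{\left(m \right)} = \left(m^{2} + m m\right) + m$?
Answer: $- \frac{1}{5} \approx -0.2$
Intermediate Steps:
$s{\left(m \right)} = m + 2 m^{2}$ ($s{\left(m \right)} = \left(m^{2} + m^{2}\right) + m = 2 m^{2} + m = m + 2 m^{2}$)
$l{\left(w \right)} = \frac{1}{5}$ ($l{\left(w \right)} = \frac{\left(w + w\right) \frac{1}{w + w}}{5} = \frac{2 w \frac{1}{2 w}}{5} = \frac{1}{5} \cdot 1 = \frac{1}{5}$)
$- l{\left(s{\left(-14 \right)} \right)} = \left(-1\right) \frac{1}{5} = - \frac{1}{5}$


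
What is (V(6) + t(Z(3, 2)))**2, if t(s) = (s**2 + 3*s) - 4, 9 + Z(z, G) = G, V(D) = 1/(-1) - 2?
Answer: 441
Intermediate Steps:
V(D) = -3 (V(D) = -1 - 2 = -3)
Z(z, G) = -9 + G
t(s) = -4 + s**2 + 3*s
(V(6) + t(Z(3, 2)))**2 = (-3 + (-4 + (-9 + 2)**2 + 3*(-9 + 2)))**2 = (-3 + (-4 + (-7)**2 + 3*(-7)))**2 = (-3 + (-4 + 49 - 21))**2 = (-3 + 24)**2 = 21**2 = 441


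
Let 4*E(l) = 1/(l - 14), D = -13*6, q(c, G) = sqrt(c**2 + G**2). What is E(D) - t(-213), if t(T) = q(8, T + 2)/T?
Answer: -1/368 + sqrt(44585)/213 ≈ 0.98860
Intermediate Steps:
q(c, G) = sqrt(G**2 + c**2)
t(T) = sqrt(64 + (2 + T)**2)/T (t(T) = sqrt((T + 2)**2 + 8**2)/T = sqrt((2 + T)**2 + 64)/T = sqrt(64 + (2 + T)**2)/T)
D = -78
E(l) = 1/(4*(-14 + l)) (E(l) = 1/(4*(l - 14)) = 1/(4*(-14 + l)))
E(D) - t(-213) = 1/(4*(-14 - 78)) - sqrt(64 + (2 - 213)**2)/(-213) = (1/4)/(-92) - (-1)*sqrt(64 + (-211)**2)/213 = (1/4)*(-1/92) - (-1)*sqrt(64 + 44521)/213 = -1/368 - (-1)*sqrt(44585)/213 = -1/368 + sqrt(44585)/213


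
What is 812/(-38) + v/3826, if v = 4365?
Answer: -1470421/72694 ≈ -20.228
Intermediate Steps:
812/(-38) + v/3826 = 812/(-38) + 4365/3826 = 812*(-1/38) + 4365*(1/3826) = -406/19 + 4365/3826 = -1470421/72694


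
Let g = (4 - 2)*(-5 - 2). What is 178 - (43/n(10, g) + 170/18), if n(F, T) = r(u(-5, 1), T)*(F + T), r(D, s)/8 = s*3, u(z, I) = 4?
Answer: 679487/4032 ≈ 168.52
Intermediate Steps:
r(D, s) = 24*s (r(D, s) = 8*(s*3) = 8*(3*s) = 24*s)
g = -14 (g = 2*(-7) = -14)
n(F, T) = 24*T*(F + T) (n(F, T) = (24*T)*(F + T) = 24*T*(F + T))
178 - (43/n(10, g) + 170/18) = 178 - (43/((24*(-14)*(10 - 14))) + 170/18) = 178 - (43/((24*(-14)*(-4))) + 170*(1/18)) = 178 - (43/1344 + 85/9) = 178 - 1*38209/4032 = 178 - 38209/4032 = 679487/4032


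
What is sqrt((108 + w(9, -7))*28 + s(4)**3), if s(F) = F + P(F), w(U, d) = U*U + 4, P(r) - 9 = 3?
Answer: 10*sqrt(95) ≈ 97.468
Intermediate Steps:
P(r) = 12 (P(r) = 9 + 3 = 12)
w(U, d) = 4 + U**2 (w(U, d) = U**2 + 4 = 4 + U**2)
s(F) = 12 + F (s(F) = F + 12 = 12 + F)
sqrt((108 + w(9, -7))*28 + s(4)**3) = sqrt((108 + (4 + 9**2))*28 + (12 + 4)**3) = sqrt((108 + (4 + 81))*28 + 16**3) = sqrt((108 + 85)*28 + 4096) = sqrt(193*28 + 4096) = sqrt(5404 + 4096) = sqrt(9500) = 10*sqrt(95)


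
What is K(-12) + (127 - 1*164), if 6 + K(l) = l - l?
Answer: -43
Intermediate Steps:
K(l) = -6 (K(l) = -6 + (l - l) = -6 + 0 = -6)
K(-12) + (127 - 1*164) = -6 + (127 - 1*164) = -6 + (127 - 164) = -6 - 37 = -43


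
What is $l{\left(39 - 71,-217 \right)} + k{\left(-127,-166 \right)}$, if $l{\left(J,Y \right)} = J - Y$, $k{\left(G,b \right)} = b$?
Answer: $19$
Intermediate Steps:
$l{\left(39 - 71,-217 \right)} + k{\left(-127,-166 \right)} = \left(\left(39 - 71\right) - -217\right) - 166 = \left(-32 + 217\right) - 166 = 185 - 166 = 19$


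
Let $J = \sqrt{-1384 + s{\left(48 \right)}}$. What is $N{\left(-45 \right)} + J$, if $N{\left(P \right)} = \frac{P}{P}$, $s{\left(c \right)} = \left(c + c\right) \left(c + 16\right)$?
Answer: $1 + 2 \sqrt{1190} \approx 69.993$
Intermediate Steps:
$s{\left(c \right)} = 2 c \left(16 + c\right)$
$J = 2 \sqrt{1190}$ ($J = \sqrt{-1384 + 2 \cdot 48 \left(16 + 48\right)} = \sqrt{-1384 + 2 \cdot 48 \cdot 64} = \sqrt{-1384 + 6144} = \sqrt{4760} = 2 \sqrt{1190} \approx 68.993$)
$N{\left(P \right)} = 1$
$N{\left(-45 \right)} + J = 1 + 2 \sqrt{1190}$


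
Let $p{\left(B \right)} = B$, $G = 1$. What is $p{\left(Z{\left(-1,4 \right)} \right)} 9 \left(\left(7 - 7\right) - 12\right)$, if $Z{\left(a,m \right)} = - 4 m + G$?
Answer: $1620$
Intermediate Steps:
$Z{\left(a,m \right)} = 1 - 4 m$ ($Z{\left(a,m \right)} = - 4 m + 1 = 1 - 4 m$)
$p{\left(Z{\left(-1,4 \right)} \right)} 9 \left(\left(7 - 7\right) - 12\right) = \left(1 - 16\right) 9 \left(\left(7 - 7\right) - 12\right) = \left(1 - 16\right) 9 \left(0 - 12\right) = \left(-15\right) 9 \left(0 - 12\right) = \left(-135\right) \left(-12\right) = 1620$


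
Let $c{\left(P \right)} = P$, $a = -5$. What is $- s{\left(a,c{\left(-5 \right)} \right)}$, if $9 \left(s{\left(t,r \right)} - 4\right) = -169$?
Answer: $\frac{133}{9} \approx 14.778$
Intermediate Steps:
$s{\left(t,r \right)} = - \frac{133}{9}$ ($s{\left(t,r \right)} = 4 + \frac{1}{9} \left(-169\right) = 4 - \frac{169}{9} = - \frac{133}{9}$)
$- s{\left(a,c{\left(-5 \right)} \right)} = \left(-1\right) \left(- \frac{133}{9}\right) = \frac{133}{9}$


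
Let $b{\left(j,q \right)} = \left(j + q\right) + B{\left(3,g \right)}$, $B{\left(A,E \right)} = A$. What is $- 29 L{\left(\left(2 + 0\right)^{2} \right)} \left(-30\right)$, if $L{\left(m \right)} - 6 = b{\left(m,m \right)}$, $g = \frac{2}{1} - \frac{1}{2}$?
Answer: $14790$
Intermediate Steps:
$g = \frac{3}{2}$ ($g = 2 \cdot 1 - \frac{1}{2} = 2 - \frac{1}{2} = \frac{3}{2} \approx 1.5$)
$b{\left(j,q \right)} = 3 + j + q$ ($b{\left(j,q \right)} = \left(j + q\right) + 3 = 3 + j + q$)
$L{\left(m \right)} = 9 + 2 m$ ($L{\left(m \right)} = 6 + \left(3 + m + m\right) = 6 + \left(3 + 2 m\right) = 9 + 2 m$)
$- 29 L{\left(\left(2 + 0\right)^{2} \right)} \left(-30\right) = - 29 \left(9 + 2 \left(2 + 0\right)^{2}\right) \left(-30\right) = - 29 \left(9 + 2 \cdot 2^{2}\right) \left(-30\right) = - 29 \left(9 + 2 \cdot 4\right) \left(-30\right) = - 29 \left(9 + 8\right) \left(-30\right) = \left(-29\right) 17 \left(-30\right) = \left(-493\right) \left(-30\right) = 14790$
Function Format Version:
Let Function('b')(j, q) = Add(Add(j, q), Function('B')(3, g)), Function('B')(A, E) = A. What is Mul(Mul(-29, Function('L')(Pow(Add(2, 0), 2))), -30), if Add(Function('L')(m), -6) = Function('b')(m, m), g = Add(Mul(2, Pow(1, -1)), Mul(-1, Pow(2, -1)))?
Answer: 14790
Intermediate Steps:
g = Rational(3, 2) (g = Add(Mul(2, 1), Mul(-1, Rational(1, 2))) = Add(2, Rational(-1, 2)) = Rational(3, 2) ≈ 1.5000)
Function('b')(j, q) = Add(3, j, q) (Function('b')(j, q) = Add(Add(j, q), 3) = Add(3, j, q))
Function('L')(m) = Add(9, Mul(2, m)) (Function('L')(m) = Add(6, Add(3, m, m)) = Add(6, Add(3, Mul(2, m))) = Add(9, Mul(2, m)))
Mul(Mul(-29, Function('L')(Pow(Add(2, 0), 2))), -30) = Mul(Mul(-29, Add(9, Mul(2, Pow(Add(2, 0), 2)))), -30) = Mul(Mul(-29, Add(9, Mul(2, Pow(2, 2)))), -30) = Mul(Mul(-29, Add(9, Mul(2, 4))), -30) = Mul(Mul(-29, Add(9, 8)), -30) = Mul(Mul(-29, 17), -30) = Mul(-493, -30) = 14790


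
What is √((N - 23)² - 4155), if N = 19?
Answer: I*√4139 ≈ 64.335*I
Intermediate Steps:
√((N - 23)² - 4155) = √((19 - 23)² - 4155) = √((-4)² - 4155) = √(16 - 4155) = √(-4139) = I*√4139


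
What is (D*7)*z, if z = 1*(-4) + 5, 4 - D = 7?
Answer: -21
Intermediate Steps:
D = -3 (D = 4 - 1*7 = 4 - 7 = -3)
z = 1 (z = -4 + 5 = 1)
(D*7)*z = -3*7*1 = -21*1 = -21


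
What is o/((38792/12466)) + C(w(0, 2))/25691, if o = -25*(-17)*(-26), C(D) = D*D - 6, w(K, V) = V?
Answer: -68056102767/19165486 ≈ -3551.0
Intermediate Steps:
C(D) = -6 + D**2 (C(D) = D**2 - 6 = -6 + D**2)
o = -11050 (o = 425*(-26) = -11050)
o/((38792/12466)) + C(w(0, 2))/25691 = -11050/(38792/12466) + (-6 + 2**2)/25691 = -11050/(38792*(1/12466)) + (-6 + 4)*(1/25691) = -11050/19396/6233 - 2*1/25691 = -11050*6233/19396 - 2/25691 = -2649025/746 - 2/25691 = -68056102767/19165486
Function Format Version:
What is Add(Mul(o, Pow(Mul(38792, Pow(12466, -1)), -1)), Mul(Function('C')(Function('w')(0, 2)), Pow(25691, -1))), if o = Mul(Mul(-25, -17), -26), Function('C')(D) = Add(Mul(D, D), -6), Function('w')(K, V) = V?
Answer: Rational(-68056102767, 19165486) ≈ -3551.0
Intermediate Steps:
Function('C')(D) = Add(-6, Pow(D, 2)) (Function('C')(D) = Add(Pow(D, 2), -6) = Add(-6, Pow(D, 2)))
o = -11050 (o = Mul(425, -26) = -11050)
Add(Mul(o, Pow(Mul(38792, Pow(12466, -1)), -1)), Mul(Function('C')(Function('w')(0, 2)), Pow(25691, -1))) = Add(Mul(-11050, Pow(Mul(38792, Pow(12466, -1)), -1)), Mul(Add(-6, Pow(2, 2)), Pow(25691, -1))) = Add(Mul(-11050, Pow(Mul(38792, Rational(1, 12466)), -1)), Mul(Add(-6, 4), Rational(1, 25691))) = Add(Mul(-11050, Pow(Rational(19396, 6233), -1)), Mul(-2, Rational(1, 25691))) = Add(Mul(-11050, Rational(6233, 19396)), Rational(-2, 25691)) = Add(Rational(-2649025, 746), Rational(-2, 25691)) = Rational(-68056102767, 19165486)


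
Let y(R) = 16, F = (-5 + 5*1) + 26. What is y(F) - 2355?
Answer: -2339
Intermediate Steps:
F = 26 (F = (-5 + 5) + 26 = 0 + 26 = 26)
y(F) - 2355 = 16 - 2355 = -2339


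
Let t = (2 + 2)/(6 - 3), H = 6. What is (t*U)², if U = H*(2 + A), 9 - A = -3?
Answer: 12544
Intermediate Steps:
A = 12 (A = 9 - 1*(-3) = 9 + 3 = 12)
U = 84 (U = 6*(2 + 12) = 6*14 = 84)
t = 4/3 ≈ 1.3333
(t*U)² = ((4/3)*84)² = 112² = 12544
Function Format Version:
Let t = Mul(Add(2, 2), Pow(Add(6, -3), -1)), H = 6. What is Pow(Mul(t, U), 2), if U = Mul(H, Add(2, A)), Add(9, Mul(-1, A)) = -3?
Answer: 12544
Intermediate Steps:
A = 12 (A = Add(9, Mul(-1, -3)) = Add(9, 3) = 12)
U = 84 (U = Mul(6, Add(2, 12)) = Mul(6, 14) = 84)
t = Rational(4, 3) (t = Mul(4, Pow(3, -1)) = Mul(4, Rational(1, 3)) = Rational(4, 3) ≈ 1.3333)
Pow(Mul(t, U), 2) = Pow(Mul(Rational(4, 3), 84), 2) = Pow(112, 2) = 12544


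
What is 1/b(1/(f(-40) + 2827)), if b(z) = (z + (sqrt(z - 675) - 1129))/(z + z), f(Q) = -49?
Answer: -6272722/9841969486243 - 2*I*sqrt(5209163922)/9841969486243 ≈ -6.3734e-7 - 1.4667e-8*I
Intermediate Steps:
b(z) = (-1129 + z + sqrt(-675 + z))/(2*z) (b(z) = (z + (sqrt(-675 + z) - 1129))/((2*z)) = (z + (-1129 + sqrt(-675 + z)))*(1/(2*z)) = (-1129 + z + sqrt(-675 + z))*(1/(2*z)) = (-1129 + z + sqrt(-675 + z))/(2*z))
1/b(1/(f(-40) + 2827)) = 1/((-1129 + 1/(-49 + 2827) + sqrt(-675 + 1/(-49 + 2827)))/(2*(1/(-49 + 2827)))) = 1/((-1129 + 1/2778 + sqrt(-675 + 1/2778))/(2*(1/2778))) = 1/((1/2)*2778*(-1129 + 1/2778 + sqrt(-1875149/2778))) = 1/((1/2)*2778*(-1129 + 1/2778 + I*sqrt(5209163922)/2778)) = 1/((1/2)*2778*(-3136361/2778 + I*sqrt(5209163922)/2778)) = 1/(-3136361/2 + I*sqrt(5209163922)/2)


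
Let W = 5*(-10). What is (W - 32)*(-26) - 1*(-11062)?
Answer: 13194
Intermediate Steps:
W = -50
(W - 32)*(-26) - 1*(-11062) = (-50 - 32)*(-26) - 1*(-11062) = -82*(-26) + 11062 = 2132 + 11062 = 13194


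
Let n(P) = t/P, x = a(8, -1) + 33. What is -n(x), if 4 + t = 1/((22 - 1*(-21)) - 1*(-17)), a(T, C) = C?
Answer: 239/1920 ≈ 0.12448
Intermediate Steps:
x = 32 (x = -1 + 33 = 32)
t = -239/60 (t = -4 + 1/((22 - 1*(-21)) - 1*(-17)) = -4 + 1/((22 + 21) + 17) = -4 + 1/(43 + 17) = -4 + 1/60 = -239/60 ≈ -3.9833)
n(P) = -239/(60*P)
-n(x) = -(-239)/(60*32) = -1*(-239/1920) = 239/1920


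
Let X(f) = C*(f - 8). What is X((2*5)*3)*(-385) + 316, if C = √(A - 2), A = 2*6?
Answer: 316 - 8470*√10 ≈ -26469.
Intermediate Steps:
A = 12
C = √10 (C = √(12 - 2) = √10 ≈ 3.1623)
X(f) = √10*(-8 + f) (X(f) = √10*(f - 8) = √10*(-8 + f))
X((2*5)*3)*(-385) + 316 = (√10*(-8 + (2*5)*3))*(-385) + 316 = (√10*(-8 + 10*3))*(-385) + 316 = (√10*(-8 + 30))*(-385) + 316 = (√10*22)*(-385) + 316 = (22*√10)*(-385) + 316 = -8470*√10 + 316 = 316 - 8470*√10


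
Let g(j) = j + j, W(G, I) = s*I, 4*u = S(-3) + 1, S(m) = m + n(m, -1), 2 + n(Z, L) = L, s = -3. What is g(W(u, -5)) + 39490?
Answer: 39520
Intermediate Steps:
n(Z, L) = -2 + L
S(m) = -3 + m (S(m) = m + (-2 - 1) = m - 3 = -3 + m)
u = -5/4 (u = ((-3 - 3) + 1)/4 = (-6 + 1)/4 = (1/4)*(-5) = -5/4 ≈ -1.2500)
W(G, I) = -3*I
g(j) = 2*j
g(W(u, -5)) + 39490 = 2*(-3*(-5)) + 39490 = 2*15 + 39490 = 30 + 39490 = 39520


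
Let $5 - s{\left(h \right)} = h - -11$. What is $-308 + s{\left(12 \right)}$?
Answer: $-326$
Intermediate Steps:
$s{\left(h \right)} = -6 - h$ ($s{\left(h \right)} = 5 - \left(h - -11\right) = 5 - \left(h + 11\right) = 5 - \left(11 + h\right) = -6 - h$)
$-308 + s{\left(12 \right)} = -308 - 18 = -326$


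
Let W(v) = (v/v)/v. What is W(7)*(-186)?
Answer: -186/7 ≈ -26.571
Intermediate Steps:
W(v) = 1/v
W(7)*(-186) = -186/7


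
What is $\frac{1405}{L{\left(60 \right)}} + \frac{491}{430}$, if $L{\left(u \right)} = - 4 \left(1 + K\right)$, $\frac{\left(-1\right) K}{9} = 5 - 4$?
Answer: $\frac{309931}{6880} \approx 45.048$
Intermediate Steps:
$K = -9$ ($K = - 9 \left(5 - 4\right) = \left(-9\right) 1 = -9$)
$L{\left(u \right)} = 32$ ($L{\left(u \right)} = - 4 \left(1 - 9\right) = \left(-4\right) \left(-8\right) = 32$)
$\frac{1405}{L{\left(60 \right)}} + \frac{491}{430} = \frac{1405}{32} + \frac{491}{430} = \frac{309931}{6880}$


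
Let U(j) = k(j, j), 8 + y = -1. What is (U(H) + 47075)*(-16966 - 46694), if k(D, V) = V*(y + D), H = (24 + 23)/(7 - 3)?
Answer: -11995406055/4 ≈ -2.9988e+9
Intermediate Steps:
y = -9 (y = -8 - 1 = -9)
H = 47/4 ≈ 11.750
k(D, V) = V*(-9 + D)
U(j) = j*(-9 + j)
(U(H) + 47075)*(-16966 - 46694) = (47*(-9 + 47/4)/4 + 47075)*(-16966 - 46694) = ((47/4)*(11/4) + 47075)*(-63660) = (517/16 + 47075)*(-63660) = (753717/16)*(-63660) = -11995406055/4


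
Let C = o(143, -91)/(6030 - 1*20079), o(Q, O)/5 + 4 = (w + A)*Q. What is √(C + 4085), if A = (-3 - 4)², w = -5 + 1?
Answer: √89535853610/4683 ≈ 63.896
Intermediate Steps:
w = -4
A = 49 (A = (-7)² = 49)
o(Q, O) = -20 + 225*Q (o(Q, O) = -20 + 5*((-4 + 49)*Q) = -20 + 5*(45*Q) = -20 + 225*Q)
C = -32155/14049 (C = (-20 + 225*143)/(6030 - 1*20079) = (-20 + 32175)/(6030 - 20079) = 32155/(-14049) = 32155*(-1/14049) = -32155/14049 ≈ -2.2888)
√(C + 4085) = √(-32155/14049 + 4085) = √(57358010/14049) = √89535853610/4683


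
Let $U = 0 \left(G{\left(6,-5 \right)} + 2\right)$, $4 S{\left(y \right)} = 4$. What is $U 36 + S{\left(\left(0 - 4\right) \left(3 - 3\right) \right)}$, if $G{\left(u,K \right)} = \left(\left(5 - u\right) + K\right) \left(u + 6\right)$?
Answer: $1$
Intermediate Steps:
$S{\left(y \right)} = 1$ ($S{\left(y \right)} = \frac{1}{4} \cdot 4 = 1$)
$G{\left(u,K \right)} = \left(6 + u\right) \left(5 + K - u\right)$ ($G{\left(u,K \right)} = \left(5 + K - u\right) \left(6 + u\right) = \left(6 + u\right) \left(5 + K - u\right)$)
$U = 0$ ($U = 0 \left(\left(30 - 6 - 6^{2} + 6 \left(-5\right) - 30\right) + 2\right) = 0 \left(\left(30 - 6 - 36 - 30 - 30\right) + 2\right) = 0 \left(-72 + 2\right) = 0 \left(-70\right) = 0$)
$U 36 + S{\left(\left(0 - 4\right) \left(3 - 3\right) \right)} = 0 \cdot 36 + 1 = 0 + 1 = 1$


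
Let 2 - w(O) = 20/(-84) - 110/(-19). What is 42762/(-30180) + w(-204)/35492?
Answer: -50467384813/35615689620 ≈ -1.4170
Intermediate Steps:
w(O) = -1417/399 (w(O) = 2 - (20/(-84) - 110/(-19)) = 2 - (20*(-1/84) - 110*(-1/19)) = 2 - (-5/21 + 110/19) = 2 - 1*2215/399 = 2 - 2215/399 = -1417/399)
42762/(-30180) + w(-204)/35492 = 42762/(-30180) - 1417/399/35492 = 42762*(-1/30180) - 1417/399*1/35492 = -7127/5030 - 1417/14161308 = -50467384813/35615689620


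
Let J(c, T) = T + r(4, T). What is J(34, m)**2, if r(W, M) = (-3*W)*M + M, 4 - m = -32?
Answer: 129600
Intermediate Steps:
m = 36 (m = 4 - 1*(-32) = 4 + 32 = 36)
r(W, M) = M - 3*M*W (r(W, M) = -3*M*W + M = M - 3*M*W)
J(c, T) = -10*T (J(c, T) = T + T*(1 - 3*4) = T + T*(1 - 12) = T + T*(-11) = T - 11*T = -10*T)
J(34, m)**2 = (-10*36)**2 = (-360)**2 = 129600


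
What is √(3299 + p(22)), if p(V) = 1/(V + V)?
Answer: √1596727/22 ≈ 57.437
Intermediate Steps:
p(V) = 1/(2*V)
√(3299 + p(22)) = √(3299 + (½)/22) = √(3299 + (½)*(1/22)) = √(3299 + 1/44) = √(145157/44) = √1596727/22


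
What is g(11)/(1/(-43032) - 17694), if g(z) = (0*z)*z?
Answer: 0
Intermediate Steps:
g(z) = 0 (g(z) = 0*z = 0)
g(11)/(1/(-43032) - 17694) = 0/(1/(-43032) - 17694) = 0/(-1/43032 - 17694) = 0/(-761408209/43032) = 0*(-43032/761408209) = 0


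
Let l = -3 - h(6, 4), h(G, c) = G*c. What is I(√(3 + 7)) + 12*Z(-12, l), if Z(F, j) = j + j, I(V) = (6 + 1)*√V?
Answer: -648 + 7*10^(¼) ≈ -635.55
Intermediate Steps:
I(V) = 7*√V
l = -27 (l = -3 - 6*4 = -3 - 1*24 = -3 - 24 = -27)
Z(F, j) = 2*j
I(√(3 + 7)) + 12*Z(-12, l) = 7*√(√(3 + 7)) + 12*(2*(-27)) = 7*√(√10) + 12*(-54) = 7*10^(¼) - 648 = -648 + 7*10^(¼)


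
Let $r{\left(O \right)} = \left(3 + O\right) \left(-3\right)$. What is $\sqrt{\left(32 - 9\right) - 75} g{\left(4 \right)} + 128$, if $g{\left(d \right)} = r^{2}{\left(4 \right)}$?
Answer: $128 + 882 i \sqrt{13} \approx 128.0 + 3180.1 i$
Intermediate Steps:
$r{\left(O \right)} = -9 - 3 O$
$g{\left(d \right)} = 441$ ($g{\left(d \right)} = \left(-9 - 12\right)^{2} = \left(-21\right)^{2} = 441$)
$\sqrt{\left(32 - 9\right) - 75} g{\left(4 \right)} + 128 = \sqrt{\left(32 - 9\right) - 75} \cdot 441 + 128 = \sqrt{23 - 75} \cdot 441 + 128 = \sqrt{-52} \cdot 441 + 128 = 2 i \sqrt{13} \cdot 441 + 128 = 882 i \sqrt{13} + 128 = 128 + 882 i \sqrt{13}$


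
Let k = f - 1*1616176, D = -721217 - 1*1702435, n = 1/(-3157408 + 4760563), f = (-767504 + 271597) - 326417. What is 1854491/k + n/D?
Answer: -180140147640107749/236869173277332750 ≈ -0.76050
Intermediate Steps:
f = -822324 (f = -495907 - 326417 = -822324)
n = 1/1603155 ≈ 6.2377e-7
D = -2423652 (D = -721217 - 1702435 = -2423652)
k = -2438500 (k = -822324 - 1*1616176 = -822324 - 1616176 = -2438500)
1854491/k + n/D = 1854491/(-2438500) + (1/1603155)/(-2423652) = 1854491*(-1/2438500) + (1/1603155)*(-1/2423652) = -1854491/2438500 - 1/3885489822060 = -180140147640107749/236869173277332750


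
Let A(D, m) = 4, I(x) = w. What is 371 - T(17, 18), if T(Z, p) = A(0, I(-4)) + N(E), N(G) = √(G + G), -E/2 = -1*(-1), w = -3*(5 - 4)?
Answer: 367 - 2*I ≈ 367.0 - 2.0*I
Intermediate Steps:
w = -3 (w = -3*1 = -3)
I(x) = -3
E = -2 (E = -(-2)*(-1) = -2*1 = -2)
N(G) = √2*√G (N(G) = √(2*G) = √2*√G)
T(Z, p) = 4 + 2*I (T(Z, p) = 4 + √2*√(-2) = 4 + √2*(I*√2) = 4 + 2*I)
371 - T(17, 18) = 371 - (4 + 2*I) = 371 + (-4 - 2*I) = 367 - 2*I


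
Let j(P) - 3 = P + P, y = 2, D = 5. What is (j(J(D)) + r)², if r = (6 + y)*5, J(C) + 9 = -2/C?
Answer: 14641/25 ≈ 585.64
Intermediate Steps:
J(C) = -9 - 2/C
r = 40 (r = (6 + 2)*5 = 8*5 = 40)
j(P) = 3 + 2*P (j(P) = 3 + (P + P) = 3 + 2*P)
(j(J(D)) + r)² = ((3 + 2*(-9 - 2/5)) + 40)² = ((3 + 2*(-9 - 2*⅕)) + 40)² = ((3 + 2*(-9 - ⅖)) + 40)² = ((3 + 2*(-47/5)) + 40)² = ((3 - 94/5) + 40)² = (-79/5 + 40)² = (121/5)² = 14641/25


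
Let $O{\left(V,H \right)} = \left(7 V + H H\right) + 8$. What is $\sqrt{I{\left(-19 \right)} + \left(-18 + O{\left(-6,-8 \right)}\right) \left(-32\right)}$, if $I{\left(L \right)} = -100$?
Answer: $22 i \approx 22.0 i$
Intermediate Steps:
$O{\left(V,H \right)} = 8 + H^{2} + 7 V$ ($O{\left(V,H \right)} = \left(7 V + H^{2}\right) + 8 = \left(H^{2} + 7 V\right) + 8 = 8 + H^{2} + 7 V$)
$\sqrt{I{\left(-19 \right)} + \left(-18 + O{\left(-6,-8 \right)}\right) \left(-32\right)} = \sqrt{-100 + \left(-18 + \left(8 + \left(-8\right)^{2} + 7 \left(-6\right)\right)\right) \left(-32\right)} = \sqrt{-100 + \left(-18 + \left(8 + 64 - 42\right)\right) \left(-32\right)} = \sqrt{-100 + \left(-18 + 30\right) \left(-32\right)} = \sqrt{-100 + 12 \left(-32\right)} = \sqrt{-100 - 384} = \sqrt{-484} = 22 i$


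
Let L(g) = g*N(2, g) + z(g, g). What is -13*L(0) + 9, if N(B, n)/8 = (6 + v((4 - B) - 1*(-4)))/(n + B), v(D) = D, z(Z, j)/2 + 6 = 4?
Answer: 61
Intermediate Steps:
z(Z, j) = -4 (z(Z, j) = -12 + 2*4 = -12 + 8 = -4)
N(B, n) = 8*(14 - B)/(B + n) (N(B, n) = 8*((6 + ((4 - B) - 1*(-4)))/(n + B)) = 8*((6 + ((4 - B) + 4))/(B + n)) = 8*((6 + (8 - B))/(B + n)) = 8*((14 - B)/(B + n)) = 8*(14 - B)/(B + n))
L(g) = -4 + 96*g/(2 + g) (L(g) = g*(8*(14 - 1*2)/(2 + g)) - 4 = g*(8*(14 - 2)/(2 + g)) - 4 = g*(8*12/(2 + g)) - 4 = g*(96/(2 + g)) - 4 = 96*g/(2 + g) - 4 = -4 + 96*g/(2 + g))
-13*L(0) + 9 = -52*(-2 + 23*0)/(2 + 0) + 9 = -52*(-2 + 0)/2 + 9 = -52*(-2)/2 + 9 = -13*(-4) + 9 = 52 + 9 = 61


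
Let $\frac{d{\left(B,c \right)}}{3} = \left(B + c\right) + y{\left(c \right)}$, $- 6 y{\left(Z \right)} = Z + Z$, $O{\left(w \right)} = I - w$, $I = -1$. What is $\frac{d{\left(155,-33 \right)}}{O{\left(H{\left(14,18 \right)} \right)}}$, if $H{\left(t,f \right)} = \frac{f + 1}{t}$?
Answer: $- \frac{1862}{11} \approx -169.27$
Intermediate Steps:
$H{\left(t,f \right)} = \frac{1 + f}{t}$
$O{\left(w \right)} = -1 - w$
$y{\left(Z \right)} = - \frac{Z}{3}$ ($y{\left(Z \right)} = - \frac{Z + Z}{6} = - \frac{2 Z}{6} = - \frac{Z}{3}$)
$d{\left(B,c \right)} = 2 c + 3 B$ ($d{\left(B,c \right)} = 3 \left(\left(B + c\right) - \frac{c}{3}\right) = 3 \left(B + \frac{2 c}{3}\right) = 2 c + 3 B$)
$\frac{d{\left(155,-33 \right)}}{O{\left(H{\left(14,18 \right)} \right)}} = \frac{2 \left(-33\right) + 3 \cdot 155}{-1 - \frac{1 + 18}{14}} = \frac{-66 + 465}{-1 - \frac{1}{14} \cdot 19} = \frac{399}{-1 - \frac{19}{14}} = \frac{399}{- \frac{33}{14}} = 399 \left(- \frac{14}{33}\right) = - \frac{1862}{11}$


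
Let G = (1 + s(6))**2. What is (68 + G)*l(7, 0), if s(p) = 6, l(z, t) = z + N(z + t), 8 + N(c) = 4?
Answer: 351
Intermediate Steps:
N(c) = -4 (N(c) = -8 + 4 = -4)
l(z, t) = -4 + z (l(z, t) = z - 4 = -4 + z)
G = 49 (G = (1 + 6)**2 = 7**2 = 49)
(68 + G)*l(7, 0) = (68 + 49)*(-4 + 7) = 117*3 = 351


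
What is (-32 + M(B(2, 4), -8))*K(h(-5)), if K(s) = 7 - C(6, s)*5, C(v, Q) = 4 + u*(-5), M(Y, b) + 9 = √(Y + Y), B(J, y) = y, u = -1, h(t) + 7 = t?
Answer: 1558 - 76*√2 ≈ 1450.5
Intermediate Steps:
h(t) = -7 + t
M(Y, b) = -9 + √2*√Y (M(Y, b) = -9 + √(Y + Y) = -9 + √(2*Y) = -9 + √2*√Y)
C(v, Q) = 9 (C(v, Q) = 4 - 1*(-5) = 4 + 5 = 9)
K(s) = -38 (K(s) = 7 - 9*5 = 7 - 1*45 = 7 - 45 = -38)
(-32 + M(B(2, 4), -8))*K(h(-5)) = (-32 + (-9 + √2*√4))*(-38) = (-32 + (-9 + √2*2))*(-38) = (-32 + (-9 + 2*√2))*(-38) = (-41 + 2*√2)*(-38) = 1558 - 76*√2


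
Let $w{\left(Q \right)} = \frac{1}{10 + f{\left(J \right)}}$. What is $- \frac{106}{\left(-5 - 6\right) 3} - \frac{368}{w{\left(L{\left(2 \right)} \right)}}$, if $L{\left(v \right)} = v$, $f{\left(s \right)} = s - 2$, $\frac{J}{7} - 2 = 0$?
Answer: $- \frac{267062}{33} \approx -8092.8$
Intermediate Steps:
$J = 14$ ($J = 14 + 7 \cdot 0 = 14 + 0 = 14$)
$f{\left(s \right)} = -2 + s$ ($f{\left(s \right)} = s - 2 = -2 + s$)
$w{\left(Q \right)} = \frac{1}{22}$ ($w{\left(Q \right)} = \frac{1}{10 + \left(-2 + 14\right)} = \frac{1}{10 + 12} = \frac{1}{22}$)
$- \frac{106}{\left(-5 - 6\right) 3} - \frac{368}{w{\left(L{\left(2 \right)} \right)}} = - \frac{106}{\left(-5 - 6\right) 3} - 368 \frac{1}{\frac{1}{22}} = - \frac{106}{\left(-11\right) 3} - 8096 = - \frac{106}{-33} - 8096 = \left(-106\right) \left(- \frac{1}{33}\right) - 8096 = \frac{106}{33} - 8096 = - \frac{267062}{33}$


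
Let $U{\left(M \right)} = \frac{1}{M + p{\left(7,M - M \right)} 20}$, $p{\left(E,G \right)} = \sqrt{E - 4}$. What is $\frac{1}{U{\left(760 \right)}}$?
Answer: $760 + 20 \sqrt{3} \approx 794.64$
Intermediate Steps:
$p{\left(E,G \right)} = \sqrt{-4 + E}$
$U{\left(M \right)} = \frac{1}{M + 20 \sqrt{3}}$ ($U{\left(M \right)} = \frac{1}{M + \sqrt{-4 + 7} \cdot 20} = \frac{1}{M + \sqrt{3} \cdot 20} = \frac{1}{M + 20 \sqrt{3}}$)
$\frac{1}{U{\left(760 \right)}} = \frac{1}{\frac{1}{760 + 20 \sqrt{3}}} = 760 + 20 \sqrt{3}$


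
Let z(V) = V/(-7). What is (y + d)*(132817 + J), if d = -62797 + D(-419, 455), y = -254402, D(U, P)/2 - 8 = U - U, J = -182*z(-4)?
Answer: -42094307479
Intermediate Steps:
z(V) = -V/7 (z(V) = V*(-1/7) = -V/7)
J = -104 (J = -(-26)*(-4) = -182*4/7 = -104)
D(U, P) = 16 (D(U, P) = 16 + 2*(U - U) = 16 + 2*0 = 16 + 0 = 16)
d = -62781 (d = -62797 + 16 = -62781)
(y + d)*(132817 + J) = (-254402 - 62781)*(132817 - 104) = -317183*132713 = -42094307479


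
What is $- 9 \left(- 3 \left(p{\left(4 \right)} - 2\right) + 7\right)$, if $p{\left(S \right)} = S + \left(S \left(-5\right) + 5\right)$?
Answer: $-414$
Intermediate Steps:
$p{\left(S \right)} = 5 - 4 S$ ($p{\left(S \right)} = S - \left(-5 + 5 S\right) = 5 - 4 S$)
$- 9 \left(- 3 \left(p{\left(4 \right)} - 2\right) + 7\right) = - 9 \left(- 3 \left(\left(5 - 16\right) - 2\right) + 7\right) = - 9 \left(- 3 \left(-11 - 2\right) + 7\right) = - 9 \left(\left(-3\right) \left(-13\right) + 7\right) = - 9 \left(39 + 7\right) = \left(-9\right) 46 = -414$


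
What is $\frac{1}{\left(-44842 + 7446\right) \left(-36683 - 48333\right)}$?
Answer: $\frac{1}{3179258336} \approx 3.1454 \cdot 10^{-10}$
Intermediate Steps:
$\frac{1}{\left(-44842 + 7446\right) \left(-36683 - 48333\right)} = \frac{1}{\left(-37396\right) \left(-85016\right)} = \frac{1}{3179258336}$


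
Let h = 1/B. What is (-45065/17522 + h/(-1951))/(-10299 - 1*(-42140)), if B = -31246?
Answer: -686801253492/8502802298087473 ≈ -8.0773e-5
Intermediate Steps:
h = -1/31246 (h = 1/(-31246) = -1/31246 ≈ -3.2004e-5)
(-45065/17522 + h/(-1951))/(-10299 - 1*(-42140)) = (-45065/17522 - 1/31246/(-1951))/(-10299 - 1*(-42140)) = (-45065*1/17522 - 1/31246*(-1/1951))/(-10299 + 42140) = (-45065/17522 + 1/60960946)/31841 = -686801253492/267039423953*1/31841 = -686801253492/8502802298087473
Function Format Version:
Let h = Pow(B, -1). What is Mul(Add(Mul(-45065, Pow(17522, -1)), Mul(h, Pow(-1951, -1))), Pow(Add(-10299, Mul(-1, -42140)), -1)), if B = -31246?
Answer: Rational(-686801253492, 8502802298087473) ≈ -8.0773e-5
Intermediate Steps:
h = Rational(-1, 31246) (h = Pow(-31246, -1) = Rational(-1, 31246) ≈ -3.2004e-5)
Mul(Add(Mul(-45065, Pow(17522, -1)), Mul(h, Pow(-1951, -1))), Pow(Add(-10299, Mul(-1, -42140)), -1)) = Mul(Add(Mul(-45065, Pow(17522, -1)), Mul(Rational(-1, 31246), Pow(-1951, -1))), Pow(Add(-10299, Mul(-1, -42140)), -1)) = Mul(Add(Mul(-45065, Rational(1, 17522)), Mul(Rational(-1, 31246), Rational(-1, 1951))), Pow(Add(-10299, 42140), -1)) = Mul(Add(Rational(-45065, 17522), Rational(1, 60960946)), Pow(31841, -1)) = Mul(Rational(-686801253492, 267039423953), Rational(1, 31841)) = Rational(-686801253492, 8502802298087473)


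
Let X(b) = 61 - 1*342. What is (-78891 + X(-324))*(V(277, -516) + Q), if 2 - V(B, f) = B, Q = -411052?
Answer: 32565581244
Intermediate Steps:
V(B, f) = 2 - B
X(b) = -281 (X(b) = 61 - 342 = -281)
(-78891 + X(-324))*(V(277, -516) + Q) = (-78891 - 281)*((2 - 1*277) - 411052) = -79172*((2 - 277) - 411052) = -79172*(-275 - 411052) = -79172*(-411327) = 32565581244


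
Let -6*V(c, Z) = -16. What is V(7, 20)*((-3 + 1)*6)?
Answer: -32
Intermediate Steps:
V(c, Z) = 8/3 (V(c, Z) = -⅙*(-16) = 8/3)
V(7, 20)*((-3 + 1)*6) = 8*((-3 + 1)*6)/3 = 8*(-2*6)/3 = (8/3)*(-12) = -32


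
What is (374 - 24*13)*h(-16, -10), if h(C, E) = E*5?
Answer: -3100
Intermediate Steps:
h(C, E) = 5*E
(374 - 24*13)*h(-16, -10) = (374 - 24*13)*(5*(-10)) = (374 - 312)*(-50) = 62*(-50) = -3100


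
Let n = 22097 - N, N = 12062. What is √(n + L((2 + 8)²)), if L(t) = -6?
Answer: √10029 ≈ 100.14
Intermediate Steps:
n = 10035 (n = 22097 - 1*12062 = 22097 - 12062 = 10035)
√(n + L((2 + 8)²)) = √(10035 - 6) = √10029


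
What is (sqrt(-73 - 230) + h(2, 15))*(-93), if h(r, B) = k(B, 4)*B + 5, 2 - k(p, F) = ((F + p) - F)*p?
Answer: 310620 - 93*I*sqrt(303) ≈ 3.1062e+5 - 1618.8*I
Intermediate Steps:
k(p, F) = 2 - p**2 (k(p, F) = 2 - ((F + p) - F)*p = 2 - p*p = 2 - p**2)
h(r, B) = 5 + B*(2 - B**2) (h(r, B) = (2 - B**2)*B + 5 = B*(2 - B**2) + 5 = 5 + B*(2 - B**2))
(sqrt(-73 - 230) + h(2, 15))*(-93) = (sqrt(-73 - 230) + (5 - 1*15*(-2 + 15**2)))*(-93) = (sqrt(-303) + (5 - 1*15*(-2 + 225)))*(-93) = (I*sqrt(303) + (5 - 1*15*223))*(-93) = (I*sqrt(303) + (5 - 3345))*(-93) = (I*sqrt(303) - 3340)*(-93) = (-3340 + I*sqrt(303))*(-93) = 310620 - 93*I*sqrt(303)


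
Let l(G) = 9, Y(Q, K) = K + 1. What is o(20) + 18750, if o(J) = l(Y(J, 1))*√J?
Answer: 18750 + 18*√5 ≈ 18790.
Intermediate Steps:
Y(Q, K) = 1 + K
o(J) = 9*√J
o(20) + 18750 = 9*√20 + 18750 = 9*(2*√5) + 18750 = 18*√5 + 18750 = 18750 + 18*√5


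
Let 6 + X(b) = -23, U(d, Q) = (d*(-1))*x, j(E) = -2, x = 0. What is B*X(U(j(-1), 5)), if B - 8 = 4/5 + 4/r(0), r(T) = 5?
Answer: -1392/5 ≈ -278.40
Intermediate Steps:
U(d, Q) = 0 (U(d, Q) = (d*(-1))*0 = -d*0 = 0)
X(b) = -29 (X(b) = -6 - 23 = -29)
B = 48/5 (B = 8 + (4/5 + 4/5) = 8 + (4*(⅕) + 4*(⅕)) = 8 + (⅘ + ⅘) = 8 + 8/5 = 48/5 ≈ 9.6000)
B*X(U(j(-1), 5)) = (48/5)*(-29) = -1392/5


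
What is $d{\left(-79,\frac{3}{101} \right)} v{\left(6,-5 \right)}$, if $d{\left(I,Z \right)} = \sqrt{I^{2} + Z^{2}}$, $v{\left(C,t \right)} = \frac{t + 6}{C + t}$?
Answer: $\frac{5 \sqrt{2546578}}{101} \approx 79.0$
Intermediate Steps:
$v{\left(C,t \right)} = \frac{6 + t}{C + t}$
$d{\left(-79,\frac{3}{101} \right)} v{\left(6,-5 \right)} = \sqrt{\left(-79\right)^{2} + \left(\frac{3}{101}\right)^{2}} \frac{6 - 5}{6 - 5} = \sqrt{6241 + \left(3 \cdot \frac{1}{101}\right)^{2}} \cdot 1^{-1} \cdot 1 = \sqrt{6241 + \left(\frac{3}{101}\right)^{2}} \cdot 1 \cdot 1 = \sqrt{6241 + \frac{9}{10201}} \cdot 1 = \sqrt{\frac{63664450}{10201}} \cdot 1 = \frac{5 \sqrt{2546578}}{101} \cdot 1 = \frac{5 \sqrt{2546578}}{101}$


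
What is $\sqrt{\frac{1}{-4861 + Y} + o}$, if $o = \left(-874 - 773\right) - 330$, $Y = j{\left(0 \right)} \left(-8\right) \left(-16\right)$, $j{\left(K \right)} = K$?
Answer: $\frac{i \sqrt{46715172478}}{4861} \approx 44.464 i$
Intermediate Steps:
$Y = 0$ ($Y = 0 \left(-8\right) \left(-16\right) = 0 \left(-16\right) = 0$)
$o = -1977$ ($o = -1647 - 330 = -1977$)
$\sqrt{\frac{1}{-4861 + Y} + o} = \sqrt{\frac{1}{-4861 + 0} - 1977} = \sqrt{\frac{1}{-4861} - 1977} = \sqrt{- \frac{1}{4861} - 1977} = \sqrt{- \frac{9610198}{4861}} = \frac{i \sqrt{46715172478}}{4861}$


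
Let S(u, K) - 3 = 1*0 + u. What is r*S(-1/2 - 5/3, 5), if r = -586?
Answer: -1465/3 ≈ -488.33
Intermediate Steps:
S(u, K) = 3 + u (S(u, K) = 3 + (1*0 + u) = 3 + (0 + u) = 3 + u)
r*S(-1/2 - 5/3, 5) = -586*(3 + (-1/2 - 5/3)) = -586*(3 + (-1*½ - 5*⅓)) = -586*(3 + (-½ - 5/3)) = -586*(3 - 13/6) = -586*⅚ = -1465/3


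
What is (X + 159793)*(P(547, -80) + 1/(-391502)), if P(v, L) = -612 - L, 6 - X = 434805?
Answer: 28638996274695/195751 ≈ 1.4630e+8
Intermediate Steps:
X = -434799 (X = 6 - 1*434805 = 6 - 434805 = -434799)
(X + 159793)*(P(547, -80) + 1/(-391502)) = (-434799 + 159793)*((-612 - 1*(-80)) + 1/(-391502)) = -275006*((-612 + 80) - 1/391502) = -275006*(-532 - 1/391502) = -275006*(-208279065/391502) = 28638996274695/195751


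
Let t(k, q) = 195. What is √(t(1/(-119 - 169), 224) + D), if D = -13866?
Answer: 21*I*√31 ≈ 116.92*I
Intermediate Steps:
√(t(1/(-119 - 169), 224) + D) = √(195 - 13866) = √(-13671) = 21*I*√31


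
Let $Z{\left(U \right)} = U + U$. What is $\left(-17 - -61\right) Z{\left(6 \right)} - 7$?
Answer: $521$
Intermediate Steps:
$Z{\left(U \right)} = 2 U$
$\left(-17 - -61\right) Z{\left(6 \right)} - 7 = \left(-17 - -61\right) 2 \cdot 6 - 7 = \left(-17 + 61\right) 12 - 7 = 44 \cdot 12 - 7 = 528 - 7 = 521$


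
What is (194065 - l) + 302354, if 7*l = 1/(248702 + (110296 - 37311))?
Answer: 1117840771970/2251809 ≈ 4.9642e+5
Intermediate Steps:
l = 1/2251809 (l = 1/(7*(248702 + (110296 - 37311))) = 1/(7*(248702 + 72985)) = (⅐)/321687 = (⅐)*(1/321687) = 1/2251809 ≈ 4.4409e-7)
(194065 - l) + 302354 = (194065 - 1*1/2251809) + 302354 = (194065 - 1/2251809) + 302354 = 436997313584/2251809 + 302354 = 1117840771970/2251809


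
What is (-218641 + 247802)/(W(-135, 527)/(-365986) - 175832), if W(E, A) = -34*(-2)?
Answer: -5336258873/32176025210 ≈ -0.16585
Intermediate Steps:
W(E, A) = 68
(-218641 + 247802)/(W(-135, 527)/(-365986) - 175832) = (-218641 + 247802)/(68/(-365986) - 175832) = 29161/(68*(-1/365986) - 175832) = 29161/(-34/182993 - 175832) = 29161/(-32176025210/182993) = 29161*(-182993/32176025210) = -5336258873/32176025210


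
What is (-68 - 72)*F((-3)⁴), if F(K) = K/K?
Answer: -140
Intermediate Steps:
F(K) = 1
(-68 - 72)*F((-3)⁴) = (-68 - 72)*1 = -140*1 = -140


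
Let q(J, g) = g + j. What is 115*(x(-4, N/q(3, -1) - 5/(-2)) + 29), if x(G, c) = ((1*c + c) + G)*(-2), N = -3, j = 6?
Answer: 3381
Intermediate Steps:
q(J, g) = 6 + g (q(J, g) = g + 6 = 6 + g)
x(G, c) = -4*c - 2*G (x(G, c) = ((c + c) + G)*(-2) = (2*c + G)*(-2) = (G + 2*c)*(-2) = -4*c - 2*G)
115*(x(-4, N/q(3, -1) - 5/(-2)) + 29) = 115*((-4*(-3/(6 - 1) - 5/(-2)) - 2*(-4)) + 29) = 115*((-4*(-3/5 - 5*(-½)) + 8) + 29) = 115*((-4*(-3*⅕ + 5/2) + 8) + 29) = 115*((-4*(-⅗ + 5/2) + 8) + 29) = 115*((-4*19/10 + 8) + 29) = 115*((-38/5 + 8) + 29) = 115*(⅖ + 29) = 115*(147/5) = 3381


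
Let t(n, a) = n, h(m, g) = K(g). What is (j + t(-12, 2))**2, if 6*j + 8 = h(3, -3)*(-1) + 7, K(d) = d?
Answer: 1225/9 ≈ 136.11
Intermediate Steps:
h(m, g) = g
j = 1/3 (j = -4/3 + (-3*(-1) + 7)/6 = -4/3 + (3 + 7)/6 = -4/3 + (1/6)*10 = -4/3 + 5/3 = 1/3 ≈ 0.33333)
(j + t(-12, 2))**2 = (1/3 - 12)**2 = (-35/3)**2 = 1225/9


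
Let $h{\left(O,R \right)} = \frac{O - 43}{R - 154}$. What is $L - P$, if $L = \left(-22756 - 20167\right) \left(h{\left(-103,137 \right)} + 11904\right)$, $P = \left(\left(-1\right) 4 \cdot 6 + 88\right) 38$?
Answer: $- \frac{8692549766}{17} \approx -5.1133 \cdot 10^{8}$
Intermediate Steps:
$h{\left(O,R \right)} = \frac{-43 + O}{-154 + R}$
$P = 2432$ ($P = \left(\left(-4\right) 6 + 88\right) 38 = \left(-24 + 88\right) 38 = 64 \cdot 38 = 2432$)
$L = - \frac{8692508422}{17}$ ($L = \left(-22756 - 20167\right) \left(\frac{-43 - 103}{-154 + 137} + 11904\right) = - 42923 \left(\frac{1}{-17} \left(-146\right) + 11904\right) = - 42923 \left(\left(- \frac{1}{17}\right) \left(-146\right) + 11904\right) = - 42923 \left(\frac{146}{17} + 11904\right) = \left(-42923\right) \frac{202514}{17} = - \frac{8692508422}{17} \approx -5.1132 \cdot 10^{8}$)
$L - P = - \frac{8692508422}{17} - 2432 = - \frac{8692549766}{17}$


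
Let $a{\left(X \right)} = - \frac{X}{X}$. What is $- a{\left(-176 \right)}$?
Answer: $1$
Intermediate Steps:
$a{\left(X \right)} = -1$ ($a{\left(X \right)} = \left(-1\right) 1 = -1$)
$- a{\left(-176 \right)} = \left(-1\right) \left(-1\right) = 1$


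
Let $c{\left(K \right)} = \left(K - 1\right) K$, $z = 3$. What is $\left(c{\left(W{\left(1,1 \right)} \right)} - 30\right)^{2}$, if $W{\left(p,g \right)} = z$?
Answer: $576$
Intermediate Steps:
$W{\left(p,g \right)} = 3$
$c{\left(K \right)} = K \left(-1 + K\right)$ ($c{\left(K \right)} = \left(-1 + K\right) K = K \left(-1 + K\right)$)
$\left(c{\left(W{\left(1,1 \right)} \right)} - 30\right)^{2} = \left(3 \left(-1 + 3\right) - 30\right)^{2} = \left(3 \cdot 2 - 30\right)^{2} = \left(6 - 30\right)^{2} = \left(-24\right)^{2} = 576$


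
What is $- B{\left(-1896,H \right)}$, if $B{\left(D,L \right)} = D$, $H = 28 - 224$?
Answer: $1896$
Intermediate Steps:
$H = -196$ ($H = 28 - 224 = -196$)
$- B{\left(-1896,H \right)} = \left(-1\right) \left(-1896\right) = 1896$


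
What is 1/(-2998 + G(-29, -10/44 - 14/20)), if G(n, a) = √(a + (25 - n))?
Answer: -164890/494337301 - √160545/494337301 ≈ -0.00033437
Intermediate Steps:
G(n, a) = √(25 + a - n)
1/(-2998 + G(-29, -10/44 - 14/20)) = 1/(-2998 + √(25 + (-10/44 - 14/20) - 1*(-29))) = 1/(-2998 + √(25 + (-10*1/44 - 14*1/20) + 29)) = 1/(-2998 + √(25 + (-5/22 - 7/10) + 29)) = 1/(-2998 + √(25 - 51/55 + 29)) = 1/(-2998 + √(2919/55)) = 1/(-2998 + √160545/55)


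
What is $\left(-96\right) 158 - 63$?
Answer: $-15231$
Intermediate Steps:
$\left(-96\right) 158 - 63 = -15168 - 63 = -15231$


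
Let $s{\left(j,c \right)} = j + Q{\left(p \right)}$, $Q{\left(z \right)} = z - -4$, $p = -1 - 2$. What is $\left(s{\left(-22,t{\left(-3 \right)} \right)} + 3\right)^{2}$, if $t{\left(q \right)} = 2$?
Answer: $324$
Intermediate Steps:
$p = -3$ ($p = -1 - 2 = -3$)
$Q{\left(z \right)} = 4 + z$ ($Q{\left(z \right)} = z + 4 = 4 + z$)
$s{\left(j,c \right)} = 1 + j$ ($s{\left(j,c \right)} = j + \left(4 - 3\right) = j + 1 = 1 + j$)
$\left(s{\left(-22,t{\left(-3 \right)} \right)} + 3\right)^{2} = \left(\left(1 - 22\right) + 3\right)^{2} = \left(-21 + 3\right)^{2} = \left(-18\right)^{2} = 324$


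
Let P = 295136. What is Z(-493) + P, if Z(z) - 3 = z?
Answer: 294646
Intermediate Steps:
Z(z) = 3 + z
Z(-493) + P = (3 - 493) + 295136 = -490 + 295136 = 294646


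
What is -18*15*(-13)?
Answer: 3510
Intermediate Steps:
-18*15*(-13) = -270*(-13) = 3510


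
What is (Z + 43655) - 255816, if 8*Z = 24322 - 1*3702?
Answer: -419167/2 ≈ -2.0958e+5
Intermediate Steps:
Z = 5155/2 (Z = (24322 - 1*3702)/8 = (24322 - 3702)/8 = (1/8)*20620 = 5155/2 ≈ 2577.5)
(Z + 43655) - 255816 = (5155/2 + 43655) - 255816 = 92465/2 - 255816 = -419167/2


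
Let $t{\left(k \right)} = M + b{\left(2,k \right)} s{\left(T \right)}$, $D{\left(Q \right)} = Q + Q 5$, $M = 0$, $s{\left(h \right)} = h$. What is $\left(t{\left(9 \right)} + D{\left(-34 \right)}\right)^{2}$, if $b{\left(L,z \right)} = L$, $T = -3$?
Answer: $44100$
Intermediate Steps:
$D{\left(Q \right)} = 6 Q$ ($D{\left(Q \right)} = Q + 5 Q = 6 Q$)
$t{\left(k \right)} = -6$ ($t{\left(k \right)} = 0 + 2 \left(-3\right) = 0 - 6 = -6$)
$\left(t{\left(9 \right)} + D{\left(-34 \right)}\right)^{2} = \left(-6 + 6 \left(-34\right)\right)^{2} = \left(-6 - 204\right)^{2} = \left(-210\right)^{2} = 44100$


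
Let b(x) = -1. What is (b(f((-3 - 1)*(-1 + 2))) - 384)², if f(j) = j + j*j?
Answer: 148225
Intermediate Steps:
f(j) = j + j²
(b(f((-3 - 1)*(-1 + 2))) - 384)² = (-1 - 384)² = (-385)² = 148225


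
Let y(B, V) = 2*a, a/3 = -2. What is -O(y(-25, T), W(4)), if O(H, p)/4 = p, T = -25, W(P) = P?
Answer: -16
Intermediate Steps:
a = -6 (a = 3*(-2) = -6)
y(B, V) = -12 (y(B, V) = 2*(-6) = -12)
O(H, p) = 4*p
-O(y(-25, T), W(4)) = -4*4 = -1*16 = -16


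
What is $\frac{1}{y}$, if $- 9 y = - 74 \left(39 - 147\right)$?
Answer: $- \frac{1}{888} \approx -0.0011261$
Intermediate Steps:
$y = -888$ ($y = - \frac{\left(-74\right) \left(39 - 147\right)}{9} = - \frac{\left(-74\right) \left(-108\right)}{9} = \left(- \frac{1}{9}\right) 7992 = -888$)
$\frac{1}{y} = \frac{1}{-888} = - \frac{1}{888}$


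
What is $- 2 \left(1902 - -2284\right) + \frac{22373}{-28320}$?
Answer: $- \frac{237117413}{28320} \approx -8372.8$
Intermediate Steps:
$- 2 \left(1902 - -2284\right) + \frac{22373}{-28320} = - 2 \left(1902 + 2284\right) + 22373 \left(- \frac{1}{28320}\right) = \left(-2\right) 4186 - \frac{22373}{28320} = -8372 - \frac{22373}{28320} = - \frac{237117413}{28320}$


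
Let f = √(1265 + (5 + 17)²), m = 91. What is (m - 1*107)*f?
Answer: -16*√1749 ≈ -669.14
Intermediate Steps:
f = √1749 (f = √(1265 + 22²) = √(1265 + 484) = √1749 ≈ 41.821)
(m - 1*107)*f = (91 - 1*107)*√1749 = (91 - 107)*√1749 = -16*√1749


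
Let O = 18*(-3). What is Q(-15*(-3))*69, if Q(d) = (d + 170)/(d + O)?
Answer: -4945/3 ≈ -1648.3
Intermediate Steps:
O = -54
Q(d) = (170 + d)/(-54 + d) (Q(d) = (d + 170)/(d - 54) = (170 + d)/(-54 + d))
Q(-15*(-3))*69 = ((170 - 15*(-3))/(-54 - 15*(-3)))*69 = ((170 + 45)/(-54 + 45))*69 = (215/(-9))*69 = -1/9*215*69 = -215/9*69 = -4945/3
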